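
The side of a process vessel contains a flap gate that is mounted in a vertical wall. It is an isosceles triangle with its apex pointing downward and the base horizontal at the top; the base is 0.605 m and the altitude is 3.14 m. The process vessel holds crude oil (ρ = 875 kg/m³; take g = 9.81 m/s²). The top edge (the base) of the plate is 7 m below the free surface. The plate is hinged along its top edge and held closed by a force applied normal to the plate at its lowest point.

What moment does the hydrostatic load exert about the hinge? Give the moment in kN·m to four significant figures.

M ≈ 73.13 kN·m

γ = ρg = 875 × 9.81 / 1000 = 8.58375 kN/m³.
With the apex down, the centroid sits h/3 = 3.14/3 = 1.04667 m below the base (the top edge), so the centroid depth is h_c = 7 + 1.04667 = 8.04667 m.
A = ½ × 0.605 × 3.14 = 0.94985 m².
Resultant F = γ·h_c·A = 8.58375 × 8.04667 × 0.94985 = 65.6067 kN.
I_c = b·h³/36 = 0.605 × 3.14³/36 = 0.520286 m⁴.
Centre of pressure: y_p = y_c + I_c/(y_c·A) = 8.04667 + 0.520286/(8.04667 × 0.94985) = 8.04667 + 0.0680724 = 8.11474 m along the plane.
The resultant acts 1.04667 + 0.0680724 = 1.11474 m (along the plate) below the hinge at the top edge, so the moment about the hinge is M = F × 1.11474 = 65.6067 × 1.11474 = 73.1344 kN·m.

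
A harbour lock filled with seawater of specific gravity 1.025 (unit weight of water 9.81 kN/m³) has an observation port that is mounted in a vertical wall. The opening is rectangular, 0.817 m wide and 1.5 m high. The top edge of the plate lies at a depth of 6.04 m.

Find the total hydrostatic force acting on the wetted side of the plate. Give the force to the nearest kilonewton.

F ≈ 84 kN

γ = 1.025 × 9.81 = 10.05525 kN/m³.
The centroid lies 1.5/2 = 0.75 m below the top edge, so the centroid depth is h_c = 6.04 + 0.75 = 6.79 m.
A = 0.817 × 1.5 = 1.2255 m².
Resultant F = γ·h_c·A = 10.05525 × 6.79 × 1.2255 = 83.6712 kN.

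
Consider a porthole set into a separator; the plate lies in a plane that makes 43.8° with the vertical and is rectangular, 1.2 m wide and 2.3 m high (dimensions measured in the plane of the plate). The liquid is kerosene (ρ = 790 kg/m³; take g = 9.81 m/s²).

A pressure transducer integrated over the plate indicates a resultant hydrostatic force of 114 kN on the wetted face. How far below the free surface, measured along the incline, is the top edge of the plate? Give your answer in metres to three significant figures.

y_top ≈ 6.23 m

γ = ρg = 790 × 9.81 / 1000 = 7.7499 kN/m³.
A = 1.2 × 2.3 = 2.76 m².
From F = γ·h_c·A, the centroid depth is h_c = 114/(7.7499 × 2.76) = 5.32966 m.
The plate makes 43.8° with the vertical, i.e. θ = 90° − 43.8° = 46.2° to the horizontal. Measuring y along the incline from the free-surface line, vertical depth h = y·sinθ with sinθ = 0.721760.
Along the incline, y_c = h_c/sinθ = 5.32966/0.721760 = 7.38426 m.
The centroid lies 2.3/2 = 1.15 m below the top edge, so the top edge sits at y_top = 7.38426 − 1.15 = 6.23426 m along the incline.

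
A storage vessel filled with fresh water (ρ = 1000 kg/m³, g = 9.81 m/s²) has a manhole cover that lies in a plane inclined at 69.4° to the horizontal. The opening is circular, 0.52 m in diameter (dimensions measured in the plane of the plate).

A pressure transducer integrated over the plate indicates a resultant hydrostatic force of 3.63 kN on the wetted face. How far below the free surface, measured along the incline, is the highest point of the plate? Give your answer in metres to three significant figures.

γ = ρg = 1000 × 9.81 = 9810 N/m³ = 9.81 kN/m³.
A = π(0.26)² = 0.212372 m².
From F = γ·h_c·A, the centroid depth is h_c = 3.63/(9.81 × 0.212372) = 1.74237 m.
Let θ = 69.4° be the plate's angle to the horizontal; measure y along the incline from where the plane meets the free surface. Vertical depth h = y·sinθ with sinθ = 0.936060.
Along the incline, y_c = h_c/sinθ = 1.74237/0.936060 = 1.86139 m.
The centroid is at the centre, 0.26 m below the top of the plate, so the highest point sits at y_top = 1.86139 − 0.26 = 1.60139 m along the incline.

y_top ≈ 1.60 m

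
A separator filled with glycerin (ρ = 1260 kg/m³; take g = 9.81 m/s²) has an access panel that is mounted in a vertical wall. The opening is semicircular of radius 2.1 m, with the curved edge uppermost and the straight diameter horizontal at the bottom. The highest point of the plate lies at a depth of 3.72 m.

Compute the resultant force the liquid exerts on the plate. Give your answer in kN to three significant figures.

γ = ρg = 1260 × 9.81 / 1000 = 12.3606 kN/m³.
The centroid lies 4r/(3π) = 0.891268 m above the diameter, so r − 4r/(3π) = 2.1 − 0.891268 = 1.20873 m below the topmost point, so the centroid depth is h_c = 3.72 + 1.20873 = 4.92873 m.
A = πr²/2 = π × 2.1²/2 = 6.92721 m².
Resultant F = γ·h_c·A = 12.3606 × 4.92873 × 6.92721 = 422.02 kN.

F ≈ 422 kN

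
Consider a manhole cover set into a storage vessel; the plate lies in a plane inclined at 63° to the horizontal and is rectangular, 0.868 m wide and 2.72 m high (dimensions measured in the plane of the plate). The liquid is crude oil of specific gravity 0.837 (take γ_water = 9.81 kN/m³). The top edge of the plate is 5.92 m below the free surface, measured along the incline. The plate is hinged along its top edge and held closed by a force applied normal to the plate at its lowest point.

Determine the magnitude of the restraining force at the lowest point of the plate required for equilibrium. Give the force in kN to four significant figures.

γ = 0.837 × 9.81 = 8.21097 kN/m³.
Let θ = 63° be the plate's angle to the horizontal; measure y along the incline from where the plane meets the free surface. Vertical depth h = y·sinθ with sinθ = 0.891007.
The centroid lies 2.72/2 = 1.36 m below the top edge, so y_c = 5.92 + 1.36 = 7.28 m and h_c = 7.28 × 0.891007 = 6.48653 m.
A = 0.868 × 2.72 = 2.36096 m².
Resultant F = γ·h_c·A = 8.21097 × 6.48653 × 2.36096 = 125.746 kN.
I_c = b·h³/12 = 0.868 × 2.72³/12 = 1.45561 m⁴.
Centre of pressure: y_p = y_c + I_c/(y_c·A) = 7.28 + 1.45561/(7.28 × 2.36096) = 7.28 + 0.0846886 = 7.36469 m along the plane.
The resultant acts 1.36 + 0.0846886 = 1.44469 m (along the plate) below the hinge at the top edge, so the moment about the hinge is M = F × 1.44469 = 125.746 × 1.44469 = 181.664 kN·m.
A normal force at the bottom, 2.72 m from the hinge, must supply this moment: P = 181.664/2.72 = 66.7882 kN.

P ≈ 66.79 kN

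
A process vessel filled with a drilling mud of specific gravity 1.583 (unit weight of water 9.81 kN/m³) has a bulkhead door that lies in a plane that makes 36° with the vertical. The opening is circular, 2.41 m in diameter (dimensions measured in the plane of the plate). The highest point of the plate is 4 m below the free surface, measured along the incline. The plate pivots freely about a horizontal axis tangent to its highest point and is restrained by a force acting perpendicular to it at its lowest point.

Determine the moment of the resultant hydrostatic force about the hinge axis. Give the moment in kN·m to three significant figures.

γ = 1.583 × 9.81 = 15.52923 kN/m³.
The plate makes 36° with the vertical, i.e. θ = 90° − 36° = 54° to the horizontal. Measuring y along the incline from the free-surface line, vertical depth h = y·sinθ with sinθ = 0.809017.
The centroid is at the centre, 1.205 m below the top of the plate, so y_c = 4 + 1.205 = 5.205 m and h_c = 5.205 × 0.809017 = 4.21093 m.
A = π(1.205)² = 4.56167 m².
Resultant F = γ·h_c·A = 15.52923 × 4.21093 × 4.56167 = 298.299 kN.
I_c = πr⁴/4 = π × 1.205⁴/4 = 1.65592 m⁴.
Centre of pressure: y_p = y_c + I_c/(y_c·A) = 5.205 + 1.65592/(5.205 × 4.56167) = 5.205 + 0.0697421 = 5.27474 m along the plane.
The resultant acts 1.205 + 0.0697421 = 1.27474 m (along the plate) below the hinge at the top edge, so the moment about the hinge is M = F × 1.27474 = 298.299 × 1.27474 = 380.254 kN·m.

M ≈ 380 kN·m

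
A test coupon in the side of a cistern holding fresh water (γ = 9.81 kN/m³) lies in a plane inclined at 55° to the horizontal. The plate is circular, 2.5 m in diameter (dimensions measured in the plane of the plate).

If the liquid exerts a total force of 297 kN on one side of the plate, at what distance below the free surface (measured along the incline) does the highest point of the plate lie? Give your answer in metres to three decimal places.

y_top ≈ 6.279 m

γ = 9.81 kN/m³.
A = π(1.25)² = 4.90874 m².
From F = γ·h_c·A, the centroid depth is h_c = 297/(9.81 × 4.90874) = 6.16762 m.
Let θ = 55° be the plate's angle to the horizontal; measure y along the incline from where the plane meets the free surface. Vertical depth h = y·sinθ with sinθ = 0.819152.
Along the incline, y_c = h_c/sinθ = 6.16762/0.819152 = 7.52927 m.
The centroid is at the centre, 1.25 m below the top of the plate, so the highest point sits at y_top = 7.52927 − 1.25 = 6.27927 m along the incline.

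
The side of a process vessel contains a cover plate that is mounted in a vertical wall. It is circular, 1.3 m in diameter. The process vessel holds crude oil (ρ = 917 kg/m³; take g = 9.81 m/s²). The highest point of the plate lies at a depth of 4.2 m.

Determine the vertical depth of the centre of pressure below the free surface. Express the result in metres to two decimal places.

h_p = 4.87 m

γ = ρg = 917 × 9.81 / 1000 = 8.99577 kN/m³.
The centroid is at the centre, 0.65 m below the top of the plate, so the centroid depth is h_c = 4.2 + 0.65 = 4.85 m.
A = π(0.65)² = 1.32732 m².
Resultant F = γ·h_c·A = 8.99577 × 4.85 × 1.32732 = 57.9103 kN.
I_c = πr⁴/4 = π × 0.65⁴/4 = 0.140198 m⁴.
Centre of pressure: y_p = y_c + I_c/(y_c·A) = 4.85 + 0.140198/(4.85 × 1.32732) = 4.85 + 0.0217783 = 4.87178 m along the plane.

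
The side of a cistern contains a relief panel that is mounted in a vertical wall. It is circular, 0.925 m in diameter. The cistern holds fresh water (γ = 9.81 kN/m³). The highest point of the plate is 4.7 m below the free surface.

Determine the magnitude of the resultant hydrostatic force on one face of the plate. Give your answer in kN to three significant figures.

F ≈ 34.0 kN

γ = 9.81 kN/m³.
The centroid is at the centre, 0.4625 m below the top of the plate, so the centroid depth is h_c = 4.7 + 0.4625 = 5.1625 m.
A = π(0.4625)² = 0.672006 m².
Resultant F = γ·h_c·A = 9.81 × 5.1625 × 0.672006 = 34.0332 kN.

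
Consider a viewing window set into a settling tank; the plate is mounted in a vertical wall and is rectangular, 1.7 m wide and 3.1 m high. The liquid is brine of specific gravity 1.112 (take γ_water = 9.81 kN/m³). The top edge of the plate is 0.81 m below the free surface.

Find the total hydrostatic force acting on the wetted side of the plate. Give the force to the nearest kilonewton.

F ≈ 136 kN

γ = 1.112 × 9.81 = 10.90872 kN/m³.
The centroid lies 3.1/2 = 1.55 m below the top edge, so the centroid depth is h_c = 0.81 + 1.55 = 2.36 m.
A = 1.7 × 3.1 = 5.27 m².
Resultant F = γ·h_c·A = 10.90872 × 2.36 × 5.27 = 135.674 kN.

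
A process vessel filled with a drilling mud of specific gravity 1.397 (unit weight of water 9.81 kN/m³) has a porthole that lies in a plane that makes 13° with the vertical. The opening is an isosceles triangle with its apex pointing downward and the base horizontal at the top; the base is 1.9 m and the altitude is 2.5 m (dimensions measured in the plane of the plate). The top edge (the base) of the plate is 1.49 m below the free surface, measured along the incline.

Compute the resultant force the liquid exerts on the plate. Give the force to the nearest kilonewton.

F ≈ 74 kN

γ = 1.397 × 9.81 = 13.70457 kN/m³.
The plate makes 13° with the vertical, i.e. θ = 90° − 13° = 77° to the horizontal. Measuring y along the incline from the free-surface line, vertical depth h = y·sinθ with sinθ = 0.974370.
With the apex down, the centroid sits h/3 = 2.5/3 = 0.833333 m below the base (the top edge), so y_c = 1.49 + 0.833333 = 2.32333 m and h_c = 2.32333 × 0.974370 = 2.26378 m.
A = ½ × 1.9 × 2.5 = 2.375 m².
Resultant F = γ·h_c·A = 13.70457 × 2.26378 × 2.375 = 73.6823 kN.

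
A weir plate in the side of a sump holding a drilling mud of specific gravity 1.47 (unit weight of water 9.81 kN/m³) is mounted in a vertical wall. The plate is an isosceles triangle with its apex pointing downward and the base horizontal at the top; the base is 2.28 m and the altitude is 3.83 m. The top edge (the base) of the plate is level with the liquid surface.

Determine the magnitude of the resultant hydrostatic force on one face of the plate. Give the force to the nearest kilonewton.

F ≈ 80 kN

γ = 1.47 × 9.81 = 14.4207 kN/m³.
With the apex down, the centroid sits h/3 = 3.83/3 = 1.27667 m below the base (the top edge), so the centroid depth is h_c = 1.27667 m.
A = ½ × 2.28 × 3.83 = 4.3662 m².
Resultant F = γ·h_c·A = 14.4207 × 1.27667 × 4.3662 = 80.3838 kN.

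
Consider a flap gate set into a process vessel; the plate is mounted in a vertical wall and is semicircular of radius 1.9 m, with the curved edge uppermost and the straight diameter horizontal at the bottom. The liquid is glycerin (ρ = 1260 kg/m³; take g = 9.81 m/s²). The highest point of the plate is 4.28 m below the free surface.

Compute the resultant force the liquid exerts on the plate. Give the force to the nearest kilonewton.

F ≈ 377 kN

γ = ρg = 1260 × 9.81 / 1000 = 12.3606 kN/m³.
The centroid lies 4r/(3π) = 0.806385 m above the diameter, so r − 4r/(3π) = 1.9 − 0.806385 = 1.09361 m below the topmost point, so the centroid depth is h_c = 4.28 + 1.09361 = 5.37361 m.
A = πr²/2 = π × 1.9²/2 = 5.67057 m².
Resultant F = γ·h_c·A = 12.3606 × 5.37361 × 5.67057 = 376.645 kN.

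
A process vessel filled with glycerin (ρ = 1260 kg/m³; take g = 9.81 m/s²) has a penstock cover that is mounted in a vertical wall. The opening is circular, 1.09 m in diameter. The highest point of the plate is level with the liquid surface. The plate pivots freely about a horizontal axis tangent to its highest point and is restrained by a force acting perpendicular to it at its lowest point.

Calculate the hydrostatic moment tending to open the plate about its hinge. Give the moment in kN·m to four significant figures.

γ = ρg = 1260 × 9.81 / 1000 = 12.3606 kN/m³.
The centroid is at the centre, 0.545 m below the top of the plate, so the centroid depth is h_c = 0.545 m.
A = π(0.545)² = 0.933132 m².
Resultant F = γ·h_c·A = 12.3606 × 0.545 × 0.933132 = 6.28607 kN.
I_c = πr⁴/4 = π × 0.545⁴/4 = 0.0692909 m⁴.
Centre of pressure: y_p = y_c + I_c/(y_c·A) = 0.545 + 0.0692909/(0.545 × 0.933132) = 0.545 + 0.13625 = 0.68125 m along the plane.
The resultant acts 0.545 + 0.13625 = 0.68125 m (along the plate) below the hinge at the top edge, so the moment about the hinge is M = F × 0.68125 = 6.28607 × 0.68125 = 4.28239 kN·m.

M ≈ 4.282 kN·m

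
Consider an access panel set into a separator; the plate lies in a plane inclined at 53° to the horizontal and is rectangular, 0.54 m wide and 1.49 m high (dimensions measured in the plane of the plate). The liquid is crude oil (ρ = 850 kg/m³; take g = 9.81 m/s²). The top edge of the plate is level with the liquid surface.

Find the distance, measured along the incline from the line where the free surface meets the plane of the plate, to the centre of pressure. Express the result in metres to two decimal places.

y_p = 0.99 m

γ = ρg = 850 × 9.81 / 1000 = 8.3385 kN/m³.
Let θ = 53° be the plate's angle to the horizontal; measure y along the incline from where the plane meets the free surface. Vertical depth h = y·sinθ with sinθ = 0.798636.
The centroid lies 1.49/2 = 0.745 m below the top edge, so y_c = 0.745 m and h_c = 0.745 × 0.798636 = 0.594984 m.
A = 0.54 × 1.49 = 0.8046 m².
Resultant F = γ·h_c·A = 8.3385 × 0.594984 × 0.8046 = 3.99184 kN.
I_c = b·h³/12 = 0.54 × 1.49³/12 = 0.148858 m⁴.
Centre of pressure: y_p = y_c + I_c/(y_c·A) = 0.745 + 0.148858/(0.745 × 0.8046) = 0.745 + 0.248334 = 0.993334 m along the plane.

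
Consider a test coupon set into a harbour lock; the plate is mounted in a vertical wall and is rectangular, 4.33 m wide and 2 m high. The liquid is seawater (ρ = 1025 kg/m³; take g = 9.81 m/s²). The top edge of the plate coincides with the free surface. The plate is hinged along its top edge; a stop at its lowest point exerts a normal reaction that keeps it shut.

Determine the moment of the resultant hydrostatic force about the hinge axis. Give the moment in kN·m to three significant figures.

M ≈ 116 kN·m

γ = ρg = 1025 × 9.81 / 1000 = 10.05525 kN/m³.
The centroid lies 2/2 = 1 m below the top edge, so the centroid depth is h_c = 1 m.
A = 4.33 × 2 = 8.66 m².
Resultant F = γ·h_c·A = 10.05525 × 1 × 8.66 = 87.0785 kN.
I_c = b·h³/12 = 4.33 × 2³/12 = 2.88667 m⁴.
Centre of pressure: y_p = y_c + I_c/(y_c·A) = 1 + 2.88667/(1 × 8.66) = 1 + 0.333334 = 1.33333 m along the plane.
The resultant acts 1 + 0.333334 = 1.33333 m (along the plate) below the hinge at the top edge, so the moment about the hinge is M = F × 1.33333 = 87.0785 × 1.33333 = 116.104 kN·m.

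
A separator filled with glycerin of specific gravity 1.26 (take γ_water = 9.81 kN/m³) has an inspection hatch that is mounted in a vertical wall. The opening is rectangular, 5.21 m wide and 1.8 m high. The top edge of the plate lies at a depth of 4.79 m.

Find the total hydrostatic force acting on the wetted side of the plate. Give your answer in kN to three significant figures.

F ≈ 660 kN

γ = 1.26 × 9.81 = 12.3606 kN/m³.
The centroid lies 1.8/2 = 0.9 m below the top edge, so the centroid depth is h_c = 4.79 + 0.9 = 5.69 m.
A = 5.21 × 1.8 = 9.378 m².
Resultant F = γ·h_c·A = 12.3606 × 5.69 × 9.378 = 659.572 kN.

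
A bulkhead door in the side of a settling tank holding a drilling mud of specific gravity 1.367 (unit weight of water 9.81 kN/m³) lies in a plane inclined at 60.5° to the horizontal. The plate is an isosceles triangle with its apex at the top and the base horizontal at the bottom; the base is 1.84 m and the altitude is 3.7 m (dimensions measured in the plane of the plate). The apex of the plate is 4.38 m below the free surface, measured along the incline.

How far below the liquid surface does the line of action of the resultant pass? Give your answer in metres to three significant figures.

h_p = 6.06 m

γ = 1.367 × 9.81 = 13.41027 kN/m³.
Let θ = 60.5° be the plate's angle to the horizontal; measure y along the incline from where the plane meets the free surface. Vertical depth h = y·sinθ with sinθ = 0.870356.
With the apex up, the centroid sits 2h/3 = 2 × 3.7/3 = 2.46667 m below the apex, so y_c = 4.38 + 2.46667 = 6.84667 m and h_c = 6.84667 × 0.870356 = 5.95904 m.
A = ½ × 1.84 × 3.7 = 3.404 m².
Resultant F = γ·h_c·A = 13.41027 × 5.95904 × 3.404 = 272.022 kN.
I_c = b·h³/36 = 1.84 × 3.7³/36 = 2.58893 m⁴.
Centre of pressure: y_p = y_c + I_c/(y_c·A) = 6.84667 + 2.58893/(6.84667 × 3.404) = 6.84667 + 0.111084 = 6.95775 m along the plane.
Vertically, h_p = y_p·sinθ = 6.95775 × 0.870356 = 6.05572 m.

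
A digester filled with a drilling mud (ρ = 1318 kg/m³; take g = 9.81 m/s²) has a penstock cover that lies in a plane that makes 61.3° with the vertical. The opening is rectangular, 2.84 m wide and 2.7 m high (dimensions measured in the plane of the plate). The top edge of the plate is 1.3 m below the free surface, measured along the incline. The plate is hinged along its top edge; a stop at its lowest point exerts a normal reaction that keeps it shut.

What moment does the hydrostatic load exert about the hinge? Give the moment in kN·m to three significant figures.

γ = ρg = 1318 × 9.81 / 1000 = 12.92958 kN/m³.
The plate makes 61.3° with the vertical, i.e. θ = 90° − 61.3° = 28.7° to the horizontal. Measuring y along the incline from the free-surface line, vertical depth h = y·sinθ with sinθ = 0.480223.
The centroid lies 2.7/2 = 1.35 m below the top edge, so y_c = 1.3 + 1.35 = 2.65 m and h_c = 2.65 × 0.480223 = 1.27259 m.
A = 2.84 × 2.7 = 7.668 m².
Resultant F = γ·h_c·A = 12.92958 × 1.27259 × 7.668 = 126.17 kN.
I_c = b·h³/12 = 2.84 × 2.7³/12 = 4.65831 m⁴.
Centre of pressure: y_p = y_c + I_c/(y_c·A) = 2.65 + 4.65831/(2.65 × 7.668) = 2.65 + 0.229245 = 2.87925 m along the plane.
The resultant acts 1.35 + 0.229245 = 1.57925 m (along the plate) below the hinge at the top edge, so the moment about the hinge is M = F × 1.57925 = 126.17 × 1.57925 = 199.254 kN·m.

M ≈ 199 kN·m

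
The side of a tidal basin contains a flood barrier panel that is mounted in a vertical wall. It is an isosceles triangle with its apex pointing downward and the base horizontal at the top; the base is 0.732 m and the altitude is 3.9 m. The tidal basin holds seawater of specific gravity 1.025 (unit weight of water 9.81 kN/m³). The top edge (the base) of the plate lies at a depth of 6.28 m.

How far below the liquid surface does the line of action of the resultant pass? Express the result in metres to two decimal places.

h_p = 7.69 m

γ = 1.025 × 9.81 = 10.05525 kN/m³.
With the apex down, the centroid sits h/3 = 3.9/3 = 1.3 m below the base (the top edge), so the centroid depth is h_c = 6.28 + 1.3 = 7.58 m.
A = ½ × 0.732 × 3.9 = 1.4274 m².
Resultant F = γ·h_c·A = 10.05525 × 7.58 × 1.4274 = 108.795 kN.
I_c = b·h³/36 = 0.732 × 3.9³/36 = 1.20615 m⁴.
Centre of pressure: y_p = y_c + I_c/(y_c·A) = 7.58 + 1.20615/(7.58 × 1.4274) = 7.58 + 0.111477 = 7.69148 m along the plane.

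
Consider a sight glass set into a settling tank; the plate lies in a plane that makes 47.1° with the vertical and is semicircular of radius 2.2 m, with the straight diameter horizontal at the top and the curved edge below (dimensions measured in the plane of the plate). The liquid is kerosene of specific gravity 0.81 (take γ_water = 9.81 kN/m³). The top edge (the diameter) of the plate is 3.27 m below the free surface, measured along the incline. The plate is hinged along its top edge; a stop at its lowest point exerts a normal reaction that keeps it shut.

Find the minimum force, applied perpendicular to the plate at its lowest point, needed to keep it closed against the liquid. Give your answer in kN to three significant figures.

P ≈ 79.7 kN

γ = 0.81 × 9.81 = 7.9461 kN/m³.
The plate makes 47.1° with the vertical, i.e. θ = 90° − 47.1° = 42.9° to the horizontal. Measuring y along the incline from the free-surface line, vertical depth h = y·sinθ with sinθ = 0.680721.
The centroid of a semicircle lies 4r/(3π) = 0.933709 m from the diameter, here below the top edge, so y_c = 3.27 + 0.933709 = 4.20371 m and h_c = 4.20371 × 0.680721 = 2.86155 m.
A = πr²/2 = π × 2.2²/2 = 7.60265 m².
Resultant F = γ·h_c·A = 7.9461 × 2.86155 × 7.60265 = 172.87 kN.
I_c = (π/8 − 8/(9π))·r⁴ = 0.109757 × 2.2⁴ = 2.57112 m⁴.
Centre of pressure: y_p = y_c + I_c/(y_c·A) = 4.20371 + 2.57112/(4.20371 × 7.60265) = 4.20371 + 0.0804497 = 4.28416 m along the plane.
The resultant acts 0.933709 + 0.0804497 = 1.01416 m (along the plate) below the hinge at the top edge, so the moment about the hinge is M = F × 1.01416 = 172.87 × 1.01416 = 175.318 kN·m.
A normal force at the bottom, 2.2 m from the hinge, must supply this moment: P = 175.318/2.2 = 79.69 kN.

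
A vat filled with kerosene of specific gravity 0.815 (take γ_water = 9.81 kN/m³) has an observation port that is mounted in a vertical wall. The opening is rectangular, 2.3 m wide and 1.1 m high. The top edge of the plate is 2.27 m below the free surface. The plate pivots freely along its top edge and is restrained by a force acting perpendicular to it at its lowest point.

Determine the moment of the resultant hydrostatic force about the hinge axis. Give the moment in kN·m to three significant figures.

γ = 0.815 × 9.81 = 7.99515 kN/m³.
The centroid lies 1.1/2 = 0.55 m below the top edge, so the centroid depth is h_c = 2.27 + 0.55 = 2.82 m.
A = 2.3 × 1.1 = 2.53 m².
Resultant F = γ·h_c·A = 7.99515 × 2.82 × 2.53 = 57.0422 kN.
I_c = b·h³/12 = 2.3 × 1.1³/12 = 0.255108 m⁴.
Centre of pressure: y_p = y_c + I_c/(y_c·A) = 2.82 + 0.255108/(2.82 × 2.53) = 2.82 + 0.0357565 = 2.85576 m along the plane.
The resultant acts 0.55 + 0.0357565 = 0.585757 m (along the plate) below the hinge at the top edge, so the moment about the hinge is M = F × 0.585757 = 57.0422 × 0.585757 = 33.4129 kN·m.

M ≈ 33.4 kN·m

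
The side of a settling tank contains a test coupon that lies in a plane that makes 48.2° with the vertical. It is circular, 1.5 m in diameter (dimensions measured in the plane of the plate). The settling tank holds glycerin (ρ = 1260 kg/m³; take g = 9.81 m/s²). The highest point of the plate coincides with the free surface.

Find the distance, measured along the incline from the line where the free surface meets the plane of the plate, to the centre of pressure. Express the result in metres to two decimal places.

γ = ρg = 1260 × 9.81 / 1000 = 12.3606 kN/m³.
The plate makes 48.2° with the vertical, i.e. θ = 90° − 48.2° = 41.8° to the horizontal. Measuring y along the incline from the free-surface line, vertical depth h = y·sinθ with sinθ = 0.666532.
The centroid is at the centre, 0.75 m below the top of the plate, so y_c = 0.75 m and h_c = 0.75 × 0.666532 = 0.499899 m.
A = π(0.75)² = 1.76715 m².
Resultant F = γ·h_c·A = 12.3606 × 0.499899 × 1.76715 = 10.9193 kN.
I_c = πr⁴/4 = π × 0.75⁴/4 = 0.248505 m⁴.
Centre of pressure: y_p = y_c + I_c/(y_c·A) = 0.75 + 0.248505/(0.75 × 1.76715) = 0.75 + 0.1875 = 0.9375 m along the plane.

y_p = 0.94 m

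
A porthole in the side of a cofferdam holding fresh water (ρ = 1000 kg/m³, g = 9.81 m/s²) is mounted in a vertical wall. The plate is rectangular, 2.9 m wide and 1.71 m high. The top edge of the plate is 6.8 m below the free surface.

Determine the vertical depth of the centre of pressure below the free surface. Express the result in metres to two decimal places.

γ = ρg = 1000 × 9.81 = 9810 N/m³ = 9.81 kN/m³.
The centroid lies 1.71/2 = 0.855 m below the top edge, so the centroid depth is h_c = 6.8 + 0.855 = 7.655 m.
A = 2.9 × 1.71 = 4.959 m².
Resultant F = γ·h_c·A = 9.81 × 7.655 × 4.959 = 372.399 kN.
I_c = b·h³/12 = 2.9 × 1.71³/12 = 1.20838 m⁴.
Centre of pressure: y_p = y_c + I_c/(y_c·A) = 7.655 + 1.20838/(7.655 × 4.959) = 7.655 + 0.031832 = 7.68683 m along the plane.

h_p = 7.69 m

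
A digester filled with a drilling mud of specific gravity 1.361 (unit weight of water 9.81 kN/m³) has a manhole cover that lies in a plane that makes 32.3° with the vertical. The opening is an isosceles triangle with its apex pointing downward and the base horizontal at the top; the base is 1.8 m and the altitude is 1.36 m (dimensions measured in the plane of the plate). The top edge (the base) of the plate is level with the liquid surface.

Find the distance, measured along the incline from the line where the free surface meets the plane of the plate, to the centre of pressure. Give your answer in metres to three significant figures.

γ = 1.361 × 9.81 = 13.35141 kN/m³.
The plate makes 32.3° with the vertical, i.e. θ = 90° − 32.3° = 57.7° to the horizontal. Measuring y along the incline from the free-surface line, vertical depth h = y·sinθ with sinθ = 0.845262.
With the apex down, the centroid sits h/3 = 1.36/3 = 0.453333 m below the base (the top edge), so y_c = 0.453333 m and h_c = 0.453333 × 0.845262 = 0.383185 m.
A = ½ × 1.8 × 1.36 = 1.224 m².
Resultant F = γ·h_c·A = 13.35141 × 0.383185 × 1.224 = 6.26206 kN.
I_c = b·h³/36 = 1.8 × 1.36³/36 = 0.125773 m⁴.
Centre of pressure: y_p = y_c + I_c/(y_c·A) = 0.453333 + 0.125773/(0.453333 × 1.224) = 0.453333 + 0.226667 = 0.68 m along the plane.

y_p = 0.680 m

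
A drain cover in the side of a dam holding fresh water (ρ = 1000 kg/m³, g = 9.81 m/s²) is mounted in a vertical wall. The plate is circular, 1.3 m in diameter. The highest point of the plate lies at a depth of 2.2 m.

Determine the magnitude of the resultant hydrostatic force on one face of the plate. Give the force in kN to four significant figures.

F ≈ 37.11 kN

γ = ρg = 1000 × 9.81 = 9810 N/m³ = 9.81 kN/m³.
The centroid is at the centre, 0.65 m below the top of the plate, so the centroid depth is h_c = 2.2 + 0.65 = 2.85 m.
A = π(0.65)² = 1.32732 m².
Resultant F = γ·h_c·A = 9.81 × 2.85 × 1.32732 = 37.1099 kN.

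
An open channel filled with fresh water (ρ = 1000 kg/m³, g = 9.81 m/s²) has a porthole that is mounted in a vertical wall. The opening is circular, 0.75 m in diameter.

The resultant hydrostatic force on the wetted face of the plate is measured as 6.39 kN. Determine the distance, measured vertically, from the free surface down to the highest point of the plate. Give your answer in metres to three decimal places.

d_top ≈ 1.099 m

γ = ρg = 1000 × 9.81 = 9810 N/m³ = 9.81 kN/m³.
A = π(0.375)² = 0.441786 m².
From F = γ·h_c·A, the centroid depth is h_c = 6.39/(9.81 × 0.441786) = 1.47442 m.
The centroid is at the centre, 0.375 m below the top of the plate, so the highest point sits at h_top = 1.47442 − 0.375 = 1.09942 m below the surface.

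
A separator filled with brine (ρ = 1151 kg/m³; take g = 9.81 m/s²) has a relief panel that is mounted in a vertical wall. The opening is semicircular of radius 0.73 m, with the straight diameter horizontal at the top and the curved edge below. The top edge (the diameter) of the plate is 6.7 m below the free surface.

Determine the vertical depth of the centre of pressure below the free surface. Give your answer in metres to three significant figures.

h_p = 7.02 m

γ = ρg = 1151 × 9.81 / 1000 = 11.29131 kN/m³.
The centroid of a semicircle lies 4r/(3π) = 0.309822 m from the diameter, here below the top edge, so the centroid depth is h_c = 6.7 + 0.309822 = 7.00982 m.
A = πr²/2 = π × 0.73²/2 = 0.837077 m².
Resultant F = γ·h_c·A = 11.29131 × 7.00982 × 0.837077 = 66.2547 kN.
I_c = (π/8 − 8/(9π))·r⁴ = 0.109757 × 0.73⁴ = 0.0311691 m⁴.
Centre of pressure: y_p = y_c + I_c/(y_c·A) = 7.00982 + 0.0311691/(7.00982 × 0.837077) = 7.00982 + 0.00531193 = 7.01513 m along the plane.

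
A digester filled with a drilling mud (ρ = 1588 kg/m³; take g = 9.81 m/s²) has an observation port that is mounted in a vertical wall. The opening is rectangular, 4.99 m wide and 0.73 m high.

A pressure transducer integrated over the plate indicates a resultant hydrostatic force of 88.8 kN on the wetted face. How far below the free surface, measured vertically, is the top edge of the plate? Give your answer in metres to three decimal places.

d_top ≈ 1.200 m

γ = ρg = 1588 × 9.81 / 1000 = 15.57828 kN/m³.
A = 4.99 × 0.73 = 3.6427 m².
From F = γ·h_c·A, the centroid depth is h_c = 88.8/(15.57828 × 3.6427) = 1.56484 m.
The centroid lies 0.73/2 = 0.365 m below the top edge, so the top edge sits at h_top = 1.56484 − 0.365 = 1.19984 m below the surface.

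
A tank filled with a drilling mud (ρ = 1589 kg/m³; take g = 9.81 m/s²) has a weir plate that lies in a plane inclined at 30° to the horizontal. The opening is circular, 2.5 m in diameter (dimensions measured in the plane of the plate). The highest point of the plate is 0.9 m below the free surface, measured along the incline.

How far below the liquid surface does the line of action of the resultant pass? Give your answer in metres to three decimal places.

γ = ρg = 1589 × 9.81 / 1000 = 15.58809 kN/m³.
Let θ = 30° be the plate's angle to the horizontal; measure y along the incline from where the plane meets the free surface. Vertical depth h = y·sinθ with sinθ = 0.500000.
The centroid is at the centre, 1.25 m below the top of the plate, so y_c = 0.9 + 1.25 = 2.15 m and h_c = 2.15 × 0.500000 = 1.075 m.
A = π(1.25)² = 4.90874 m².
Resultant F = γ·h_c·A = 15.58809 × 1.075 × 4.90874 = 82.2567 kN.
I_c = πr⁴/4 = π × 1.25⁴/4 = 1.91748 m⁴.
Centre of pressure: y_p = y_c + I_c/(y_c·A) = 2.15 + 1.91748/(2.15 × 4.90874) = 2.15 + 0.181686 = 2.33169 m along the plane.
Vertically, h_p = y_p·sinθ = 2.33169 × 0.500000 = 1.16585 m.

h_p = 1.166 m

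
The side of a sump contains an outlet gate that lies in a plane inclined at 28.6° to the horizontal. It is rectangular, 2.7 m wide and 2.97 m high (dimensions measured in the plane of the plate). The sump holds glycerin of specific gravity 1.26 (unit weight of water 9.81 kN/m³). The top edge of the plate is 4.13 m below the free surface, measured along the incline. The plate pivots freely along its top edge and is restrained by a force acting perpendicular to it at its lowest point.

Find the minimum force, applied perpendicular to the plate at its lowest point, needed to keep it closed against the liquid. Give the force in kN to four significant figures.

γ = 1.26 × 9.81 = 12.3606 kN/m³.
Let θ = 28.6° be the plate's angle to the horizontal; measure y along the incline from where the plane meets the free surface. Vertical depth h = y·sinθ with sinθ = 0.478692.
The centroid lies 2.97/2 = 1.485 m below the top edge, so y_c = 4.13 + 1.485 = 5.615 m and h_c = 5.615 × 0.478692 = 2.68786 m.
A = 2.7 × 2.97 = 8.019 m².
Resultant F = γ·h_c·A = 12.3606 × 2.68786 × 8.019 = 266.42 kN.
I_c = b·h³/12 = 2.7 × 2.97³/12 = 5.89457 m⁴.
Centre of pressure: y_p = y_c + I_c/(y_c·A) = 5.615 + 5.89457/(5.615 × 8.019) = 5.615 + 0.130913 = 5.74591 m along the plane.
The resultant acts 1.485 + 0.130913 = 1.61591 m (along the plate) below the hinge at the top edge, so the moment about the hinge is M = F × 1.61591 = 266.42 × 1.61591 = 430.511 kN·m.
A normal force at the bottom, 2.97 m from the hinge, must supply this moment: P = 430.511/2.97 = 144.953 kN.

P ≈ 145.0 kN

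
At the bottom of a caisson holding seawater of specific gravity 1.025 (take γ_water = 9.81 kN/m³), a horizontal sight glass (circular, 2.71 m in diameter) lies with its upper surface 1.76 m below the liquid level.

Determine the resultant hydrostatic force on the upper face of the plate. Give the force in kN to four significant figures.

γ = 1.025 × 9.81 = 10.05525 kN/m³.
The plate is horizontal, so pressure is uniform at p = γ·h = 10.05525 × 1.76 = 17.6972 kN/m².
A = π(1.355)² = 5.76804 m².
F = p·A = 17.6972 × 5.76804 = 102.078 kN.

F ≈ 102.1 kN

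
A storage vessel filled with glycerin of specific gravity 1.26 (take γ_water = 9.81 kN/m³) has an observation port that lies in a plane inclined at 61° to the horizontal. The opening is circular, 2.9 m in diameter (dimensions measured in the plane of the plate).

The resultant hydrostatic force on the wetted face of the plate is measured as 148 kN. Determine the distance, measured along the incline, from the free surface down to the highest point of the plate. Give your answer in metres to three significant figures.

γ = 1.26 × 9.81 = 12.3606 kN/m³.
A = π(1.45)² = 6.6052 m².
From F = γ·h_c·A, the centroid depth is h_c = 148/(12.3606 × 6.6052) = 1.81274 m.
Let θ = 61° be the plate's angle to the horizontal; measure y along the incline from where the plane meets the free surface. Vertical depth h = y·sinθ with sinθ = 0.874620.
Along the incline, y_c = h_c/sinθ = 1.81274/0.874620 = 2.0726 m.
The centroid is at the centre, 1.45 m below the top of the plate, so the highest point sits at y_top = 2.0726 − 1.45 = 0.6226 m along the incline.

y_top ≈ 0.623 m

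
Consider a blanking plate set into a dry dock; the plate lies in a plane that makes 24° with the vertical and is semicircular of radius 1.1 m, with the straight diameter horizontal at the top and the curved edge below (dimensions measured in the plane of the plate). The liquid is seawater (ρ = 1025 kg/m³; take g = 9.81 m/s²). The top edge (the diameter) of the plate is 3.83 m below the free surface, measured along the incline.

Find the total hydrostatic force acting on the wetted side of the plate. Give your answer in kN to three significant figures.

F ≈ 75.0 kN

γ = ρg = 1025 × 9.81 / 1000 = 10.05525 kN/m³.
The plate makes 24° with the vertical, i.e. θ = 90° − 24° = 66° to the horizontal. Measuring y along the incline from the free-surface line, vertical depth h = y·sinθ with sinθ = 0.913545.
The centroid of a semicircle lies 4r/(3π) = 0.466854 m from the diameter, here below the top edge, so y_c = 3.83 + 0.466854 = 4.29685 m and h_c = 4.29685 × 0.913545 = 3.92537 m.
A = πr²/2 = π × 1.1²/2 = 1.90066 m².
Resultant F = γ·h_c·A = 10.05525 × 3.92537 × 1.90066 = 75.0201 kN.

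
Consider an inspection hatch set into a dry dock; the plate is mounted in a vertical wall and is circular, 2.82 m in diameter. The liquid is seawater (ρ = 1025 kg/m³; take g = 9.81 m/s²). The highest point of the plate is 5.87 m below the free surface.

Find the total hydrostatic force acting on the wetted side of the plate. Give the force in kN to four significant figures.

γ = ρg = 1025 × 9.81 / 1000 = 10.05525 kN/m³.
The centroid is at the centre, 1.41 m below the top of the plate, so the centroid depth is h_c = 5.87 + 1.41 = 7.28 m.
A = π(1.41)² = 6.2458 m².
Resultant F = γ·h_c·A = 10.05525 × 7.28 × 6.2458 = 457.206 kN.

F ≈ 457.2 kN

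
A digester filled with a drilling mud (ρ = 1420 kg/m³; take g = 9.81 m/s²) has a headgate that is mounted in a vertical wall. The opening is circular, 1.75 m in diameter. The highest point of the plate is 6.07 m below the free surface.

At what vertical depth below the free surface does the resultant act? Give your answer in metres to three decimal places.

γ = ρg = 1420 × 9.81 / 1000 = 13.9302 kN/m³.
The centroid is at the centre, 0.875 m below the top of the plate, so the centroid depth is h_c = 6.07 + 0.875 = 6.945 m.
A = π(0.875)² = 2.40528 m².
Resultant F = γ·h_c·A = 13.9302 × 6.945 × 2.40528 = 232.699 kN.
I_c = πr⁴/4 = π × 0.875⁴/4 = 0.460386 m⁴.
Centre of pressure: y_p = y_c + I_c/(y_c·A) = 6.945 + 0.460386/(6.945 × 2.40528) = 6.945 + 0.0275603 = 6.97256 m along the plane.

h_p = 6.973 m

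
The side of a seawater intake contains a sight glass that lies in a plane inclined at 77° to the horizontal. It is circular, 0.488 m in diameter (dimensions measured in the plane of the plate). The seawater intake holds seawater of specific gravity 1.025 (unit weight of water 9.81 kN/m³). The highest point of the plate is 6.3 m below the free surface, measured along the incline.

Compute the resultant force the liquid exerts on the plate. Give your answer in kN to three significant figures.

γ = 1.025 × 9.81 = 10.05525 kN/m³.
Let θ = 77° be the plate's angle to the horizontal; measure y along the incline from where the plane meets the free surface. Vertical depth h = y·sinθ with sinθ = 0.974370.
The centroid is at the centre, 0.244 m below the top of the plate, so y_c = 6.3 + 0.244 = 6.544 m and h_c = 6.544 × 0.974370 = 6.37628 m.
A = π(0.244)² = 0.187038 m².
Resultant F = γ·h_c·A = 10.05525 × 6.37628 × 0.187038 = 11.992 kN.

F ≈ 12.0 kN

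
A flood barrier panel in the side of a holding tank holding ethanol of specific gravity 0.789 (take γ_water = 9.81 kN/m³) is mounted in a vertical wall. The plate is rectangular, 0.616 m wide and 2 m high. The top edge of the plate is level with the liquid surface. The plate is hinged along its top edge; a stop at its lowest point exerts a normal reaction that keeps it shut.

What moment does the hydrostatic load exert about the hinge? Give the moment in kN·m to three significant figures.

M ≈ 12.7 kN·m

γ = 0.789 × 9.81 = 7.74009 kN/m³.
The centroid lies 2/2 = 1 m below the top edge, so the centroid depth is h_c = 1 m.
A = 0.616 × 2 = 1.232 m².
Resultant F = γ·h_c·A = 7.74009 × 1 × 1.232 = 9.53579 kN.
I_c = b·h³/12 = 0.616 × 2³/12 = 0.410667 m⁴.
Centre of pressure: y_p = y_c + I_c/(y_c·A) = 1 + 0.410667/(1 × 1.232) = 1 + 0.333334 = 1.33333 m along the plane.
The resultant acts 1 + 0.333334 = 1.33333 m (along the plate) below the hinge at the top edge, so the moment about the hinge is M = F × 1.33333 = 9.53579 × 1.33333 = 12.7144 kN·m.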